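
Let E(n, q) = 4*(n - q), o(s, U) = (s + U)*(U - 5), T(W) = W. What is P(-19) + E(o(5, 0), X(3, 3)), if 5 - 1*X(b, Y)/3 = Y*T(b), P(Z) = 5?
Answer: -47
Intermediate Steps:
X(b, Y) = 15 - 3*Y*b
o(s, U) = (-5 + U)*(U + s) (o(s, U) = (U + s)*(-5 + U) = (-5 + U)*(U + s))
E(n, q) = -4*q + 4*n
P(-19) + E(o(5, 0), X(3, 3)) = 5 + (-4*(15 - 3*3*3) + 4*(0**2 - 5*0 - 5*5 + 0*5)) = 5 + (-4*(15 - 27) + 4*(0 + 0 - 25 + 0)) = 5 + (-4*(-12) + 4*(-25)) = 5 + (48 - 100) = 5 - 52 = -47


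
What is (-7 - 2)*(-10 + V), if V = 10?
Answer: 0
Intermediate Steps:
(-7 - 2)*(-10 + V) = (-7 - 2)*(-10 + 10) = -9*0 = 0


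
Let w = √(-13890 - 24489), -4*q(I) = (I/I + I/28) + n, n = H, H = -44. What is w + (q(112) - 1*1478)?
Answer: -5873/4 + I*√38379 ≈ -1468.3 + 195.91*I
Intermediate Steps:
n = -44
q(I) = 43/4 - I/112 (q(I) = -((I/I + I/28) - 44)/4 = -((1 + I*(1/28)) - 44)/4 = -((1 + I/28) - 44)/4 = -(-43 + I/28)/4 = 43/4 - I/112)
w = I*√38379 (w = √(-38379) = I*√38379 ≈ 195.91*I)
w + (q(112) - 1*1478) = I*√38379 + ((43/4 - 1/112*112) - 1*1478) = I*√38379 + ((43/4 - 1) - 1478) = I*√38379 + (39/4 - 1478) = I*√38379 - 5873/4 = -5873/4 + I*√38379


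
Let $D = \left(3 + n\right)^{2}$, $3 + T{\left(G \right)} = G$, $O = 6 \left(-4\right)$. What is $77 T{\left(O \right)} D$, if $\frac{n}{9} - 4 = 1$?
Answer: $-4790016$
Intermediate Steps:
$n = 45$ ($n = 36 + 9 \cdot 1 = 36 + 9 = 45$)
$O = -24$
$T{\left(G \right)} = -3 + G$
$D = 2304$ ($D = \left(3 + 45\right)^{2} = 48^{2} = 2304$)
$77 T{\left(O \right)} D = 77 \left(-3 - 24\right) 2304 = 77 \left(-27\right) 2304 = \left(-2079\right) 2304 = -4790016$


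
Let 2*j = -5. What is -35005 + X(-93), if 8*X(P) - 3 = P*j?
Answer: -559609/16 ≈ -34976.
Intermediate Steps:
j = -5/2 (j = (1/2)*(-5) = -5/2 ≈ -2.5000)
X(P) = 3/8 - 5*P/16 (X(P) = 3/8 + (P*(-5/2))/8 = 3/8 + (-5*P/2)/8 = 3/8 - 5*P/16)
-35005 + X(-93) = -35005 + (3/8 - 5/16*(-93)) = -35005 + (3/8 + 465/16) = -35005 + 471/16 = -559609/16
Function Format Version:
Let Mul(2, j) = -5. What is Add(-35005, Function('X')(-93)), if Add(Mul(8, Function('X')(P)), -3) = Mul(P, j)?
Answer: Rational(-559609, 16) ≈ -34976.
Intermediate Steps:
j = Rational(-5, 2) (j = Mul(Rational(1, 2), -5) = Rational(-5, 2) ≈ -2.5000)
Function('X')(P) = Add(Rational(3, 8), Mul(Rational(-5, 16), P)) (Function('X')(P) = Add(Rational(3, 8), Mul(Rational(1, 8), Mul(P, Rational(-5, 2)))) = Add(Rational(3, 8), Mul(Rational(1, 8), Mul(Rational(-5, 2), P))) = Add(Rational(3, 8), Mul(Rational(-5, 16), P)))
Add(-35005, Function('X')(-93)) = Add(-35005, Add(Rational(3, 8), Mul(Rational(-5, 16), -93))) = Add(-35005, Add(Rational(3, 8), Rational(465, 16))) = Add(-35005, Rational(471, 16)) = Rational(-559609, 16)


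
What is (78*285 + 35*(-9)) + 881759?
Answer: 903674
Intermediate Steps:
(78*285 + 35*(-9)) + 881759 = (22230 - 315) + 881759 = 21915 + 881759 = 903674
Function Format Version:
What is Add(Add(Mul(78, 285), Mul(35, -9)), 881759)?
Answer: 903674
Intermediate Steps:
Add(Add(Mul(78, 285), Mul(35, -9)), 881759) = Add(Add(22230, -315), 881759) = Add(21915, 881759) = 903674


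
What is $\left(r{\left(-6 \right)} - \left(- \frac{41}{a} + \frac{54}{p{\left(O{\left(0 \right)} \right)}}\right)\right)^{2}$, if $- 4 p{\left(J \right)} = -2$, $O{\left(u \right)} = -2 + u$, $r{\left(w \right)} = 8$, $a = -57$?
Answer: $\frac{32959081}{3249} \approx 10144.0$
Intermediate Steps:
$p{\left(J \right)} = \frac{1}{2}$ ($p{\left(J \right)} = \left(- \frac{1}{4}\right) \left(-2\right) = \frac{1}{2}$)
$\left(r{\left(-6 \right)} - \left(- \frac{41}{a} + \frac{54}{p{\left(O{\left(0 \right)} \right)}}\right)\right)^{2} = \left(8 + \left(- 54 \frac{1}{\frac{1}{2}} + \frac{41}{-57}\right)\right)^{2} = \left(8 + \left(\left(-54\right) 2 + 41 \left(- \frac{1}{57}\right)\right)\right)^{2} = \left(8 - \frac{6197}{57}\right)^{2} = \left(- \frac{5741}{57}\right)^{2} = \frac{32959081}{3249}$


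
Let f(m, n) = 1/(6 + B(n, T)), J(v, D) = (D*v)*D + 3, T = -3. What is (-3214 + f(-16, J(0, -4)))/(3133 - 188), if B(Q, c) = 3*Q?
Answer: -48209/44175 ≈ -1.0913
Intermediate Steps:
J(v, D) = 3 + v*D**2 (J(v, D) = v*D**2 + 3 = 3 + v*D**2)
f(m, n) = 1/(6 + 3*n)
(-3214 + f(-16, J(0, -4)))/(3133 - 188) = (-3214 + 1/(3*(2 + (3 + 0*(-4)**2))))/(3133 - 188) = (-3214 + 1/(3*(2 + (3 + 0*16))))/2945 = (-3214 + 1/(3*(2 + (3 + 0))))*(1/2945) = (-3214 + 1/(3*(2 + 3)))*(1/2945) = (-3214 + (1/3)/5)*(1/2945) = (-3214 + (1/3)*(1/5))*(1/2945) = (-3214 + 1/15)*(1/2945) = -48209/15*1/2945 = -48209/44175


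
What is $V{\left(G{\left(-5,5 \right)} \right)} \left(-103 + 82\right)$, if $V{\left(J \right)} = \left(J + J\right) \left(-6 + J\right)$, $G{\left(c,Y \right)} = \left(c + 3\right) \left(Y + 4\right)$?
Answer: $-18144$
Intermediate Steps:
$G{\left(c,Y \right)} = \left(3 + c\right) \left(4 + Y\right)$
$V{\left(J \right)} = 2 J \left(-6 + J\right)$
$V{\left(G{\left(-5,5 \right)} \right)} \left(-103 + 82\right) = 2 \left(12 + 3 \cdot 5 + 4 \left(-5\right) + 5 \left(-5\right)\right) \left(-6 + \left(12 + 3 \cdot 5 + 4 \left(-5\right) + 5 \left(-5\right)\right)\right) \left(-103 + 82\right) = 2 \left(12 + 15 - 20 - 25\right) \left(-6 + \left(12 + 15 - 20 - 25\right)\right) \left(-21\right) = 2 \left(-18\right) \left(-6 - 18\right) \left(-21\right) = 2 \left(-18\right) \left(-24\right) \left(-21\right) = 864 \left(-21\right) = -18144$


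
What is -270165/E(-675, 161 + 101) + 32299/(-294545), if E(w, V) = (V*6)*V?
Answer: -30959515087/40437493960 ≈ -0.76561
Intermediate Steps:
E(w, V) = 6*V² (E(w, V) = (6*V)*V = 6*V²)
-270165/E(-675, 161 + 101) + 32299/(-294545) = -270165*1/(6*(161 + 101)²) + 32299/(-294545) = -270165/(6*262²) + 32299*(-1/294545) = -270165/(6*68644) - 32299/294545 = -270165/411864 - 32299/294545 = -270165*1/411864 - 32299/294545 = -90055/137288 - 32299/294545 = -30959515087/40437493960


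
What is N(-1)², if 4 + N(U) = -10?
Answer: 196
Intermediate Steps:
N(U) = -14 (N(U) = -4 - 10 = -14)
N(-1)² = (-14)² = 196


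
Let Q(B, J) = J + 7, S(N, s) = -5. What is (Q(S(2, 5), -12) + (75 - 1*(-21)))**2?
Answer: 8281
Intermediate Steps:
Q(B, J) = 7 + J
(Q(S(2, 5), -12) + (75 - 1*(-21)))**2 = ((7 - 12) + (75 - 1*(-21)))**2 = (-5 + (75 + 21))**2 = (-5 + 96)**2 = 91**2 = 8281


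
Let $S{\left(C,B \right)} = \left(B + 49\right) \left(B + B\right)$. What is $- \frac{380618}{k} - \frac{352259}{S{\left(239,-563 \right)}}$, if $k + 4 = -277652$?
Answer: $\frac{7655073203}{10043581074} \approx 0.76219$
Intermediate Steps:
$k = -277656$ ($k = -4 - 277652 = -277656$)
$S{\left(C,B \right)} = 2 B \left(49 + B\right)$ ($S{\left(C,B \right)} = \left(49 + B\right) 2 B = 2 B \left(49 + B\right)$)
$- \frac{380618}{k} - \frac{352259}{S{\left(239,-563 \right)}} = - \frac{380618}{-277656} - \frac{352259}{2 \left(-563\right) \left(49 - 563\right)} = \left(-380618\right) \left(- \frac{1}{277656}\right) - \frac{352259}{2 \left(-563\right) \left(-514\right)} = \frac{190309}{138828} - \frac{352259}{578764} = \frac{7655073203}{10043581074}$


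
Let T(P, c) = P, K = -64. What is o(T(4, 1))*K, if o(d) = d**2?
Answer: -1024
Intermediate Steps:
o(T(4, 1))*K = 4**2*(-64) = 16*(-64) = -1024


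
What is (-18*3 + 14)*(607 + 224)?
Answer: -33240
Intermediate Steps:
(-18*3 + 14)*(607 + 224) = (-54 + 14)*831 = -40*831 = -33240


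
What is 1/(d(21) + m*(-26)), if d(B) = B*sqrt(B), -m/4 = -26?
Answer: -2704/7302355 - 21*sqrt(21)/7302355 ≈ -0.00038347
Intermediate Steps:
m = 104 (m = -4*(-26) = 104)
d(B) = B**(3/2)
1/(d(21) + m*(-26)) = 1/(21**(3/2) + 104*(-26)) = 1/(21*sqrt(21) - 2704) = 1/(-2704 + 21*sqrt(21))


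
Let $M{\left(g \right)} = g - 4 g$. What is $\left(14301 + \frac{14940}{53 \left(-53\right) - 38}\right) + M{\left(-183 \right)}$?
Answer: $\frac{14087670}{949} \approx 14845.0$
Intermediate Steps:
$M{\left(g \right)} = - 3 g$
$\left(14301 + \frac{14940}{53 \left(-53\right) - 38}\right) + M{\left(-183 \right)} = \left(14301 + \frac{14940}{53 \left(-53\right) - 38}\right) - -549 = \left(14301 + \frac{14940}{-2809 - 38}\right) + 549 = \left(14301 + \frac{14940}{-2847}\right) + 549 = \left(14301 + 14940 \left(- \frac{1}{2847}\right)\right) + 549 = \left(14301 - \frac{4980}{949}\right) + 549 = \frac{13566669}{949} + 549 = \frac{14087670}{949}$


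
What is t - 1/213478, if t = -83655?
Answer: -17858502091/213478 ≈ -83655.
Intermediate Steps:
t - 1/213478 = -83655 - 1/213478 = -17858502091/213478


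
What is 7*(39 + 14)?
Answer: 371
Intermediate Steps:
7*(39 + 14) = 7*53 = 371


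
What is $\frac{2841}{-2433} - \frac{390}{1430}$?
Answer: $- \frac{12850}{8921} \approx -1.4404$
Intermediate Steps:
$\frac{2841}{-2433} - \frac{390}{1430} = 2841 \left(- \frac{1}{2433}\right) - \frac{3}{11} = - \frac{947}{811} - \frac{3}{11} = - \frac{12850}{8921}$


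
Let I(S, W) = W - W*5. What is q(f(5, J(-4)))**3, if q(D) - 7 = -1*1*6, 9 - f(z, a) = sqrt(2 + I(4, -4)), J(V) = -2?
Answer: 1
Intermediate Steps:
I(S, W) = -4*W (I(S, W) = W - 5*W = -4*W)
f(z, a) = 9 - 3*sqrt(2) (f(z, a) = 9 - sqrt(2 - 4*(-4)) = 9 - sqrt(2 + 16) = 9 - sqrt(18) = 9 - 3*sqrt(2))
q(D) = 1 (q(D) = 7 - 1*1*6 = 7 - 1*6 = 7 - 6 = 1)
q(f(5, J(-4)))**3 = 1**3 = 1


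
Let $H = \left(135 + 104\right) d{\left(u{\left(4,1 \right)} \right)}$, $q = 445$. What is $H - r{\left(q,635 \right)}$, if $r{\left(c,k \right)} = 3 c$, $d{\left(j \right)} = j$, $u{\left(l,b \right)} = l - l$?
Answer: $-1335$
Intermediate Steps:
$u{\left(l,b \right)} = 0$
$H = 0$ ($H = \left(135 + 104\right) 0 = 239 \cdot 0 = 0$)
$H - r{\left(q,635 \right)} = 0 - 3 \cdot 445 = 0 - 1335 = -1335$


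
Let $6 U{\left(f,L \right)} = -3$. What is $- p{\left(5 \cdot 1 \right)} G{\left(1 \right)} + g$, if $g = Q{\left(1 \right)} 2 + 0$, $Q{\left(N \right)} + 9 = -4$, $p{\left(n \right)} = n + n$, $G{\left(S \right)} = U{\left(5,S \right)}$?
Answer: $-21$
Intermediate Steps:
$U{\left(f,L \right)} = - \frac{1}{2}$ ($U{\left(f,L \right)} = \frac{1}{6} \left(-3\right) = - \frac{1}{2}$)
$G{\left(S \right)} = - \frac{1}{2}$
$p{\left(n \right)} = 2 n$
$Q{\left(N \right)} = -13$ ($Q{\left(N \right)} = -9 - 4 = -13$)
$g = -26$ ($g = \left(-13\right) 2 + 0 = -26 + 0 = -26$)
$- p{\left(5 \cdot 1 \right)} G{\left(1 \right)} + g = - 2 \cdot 5 \cdot 1 \left(- \frac{1}{2}\right) - 26 = - 2 \cdot 5 \left(- \frac{1}{2}\right) - 26 = \left(-1\right) 10 \left(- \frac{1}{2}\right) - 26 = \left(-10\right) \left(- \frac{1}{2}\right) - 26 = 5 - 26 = -21$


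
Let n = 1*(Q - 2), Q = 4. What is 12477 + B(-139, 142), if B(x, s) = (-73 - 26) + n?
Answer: 12380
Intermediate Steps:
n = 2 (n = 1*(4 - 2) = 1*2 = 2)
B(x, s) = -97 (B(x, s) = (-73 - 26) + 2 = -99 + 2 = -97)
12477 + B(-139, 142) = 12477 - 97 = 12380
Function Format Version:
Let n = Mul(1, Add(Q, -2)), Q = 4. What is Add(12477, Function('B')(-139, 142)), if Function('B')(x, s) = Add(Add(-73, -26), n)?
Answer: 12380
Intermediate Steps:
n = 2 (n = Mul(1, Add(4, -2)) = Mul(1, 2) = 2)
Function('B')(x, s) = -97 (Function('B')(x, s) = Add(Add(-73, -26), 2) = Add(-99, 2) = -97)
Add(12477, Function('B')(-139, 142)) = Add(12477, -97) = 12380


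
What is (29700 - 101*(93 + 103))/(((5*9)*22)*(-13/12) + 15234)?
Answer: 19808/28323 ≈ 0.69936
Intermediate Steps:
(29700 - 101*(93 + 103))/(((5*9)*22)*(-13/12) + 15234) = (29700 - 101*196)/((45*22)*(-13*1/12) + 15234) = (29700 - 19796)/(990*(-13/12) + 15234) = 9904/(-2145/2 + 15234) = 9904/(28323/2) = 9904*(2/28323) = 19808/28323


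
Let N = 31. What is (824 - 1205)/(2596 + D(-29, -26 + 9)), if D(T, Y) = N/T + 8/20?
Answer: -18415/125441 ≈ -0.14680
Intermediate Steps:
D(T, Y) = 2/5 + 31/T (D(T, Y) = 31/T + 8/20 = 31/T + 8*(1/20) = 31/T + 2/5 = 2/5 + 31/T)
(824 - 1205)/(2596 + D(-29, -26 + 9)) = (824 - 1205)/(2596 + (2/5 + 31/(-29))) = -381/(2596 + (2/5 + 31*(-1/29))) = -381/(2596 + (2/5 - 31/29)) = -381/(2596 - 97/145) = -381/376323/145 = -381*145/376323 = -18415/125441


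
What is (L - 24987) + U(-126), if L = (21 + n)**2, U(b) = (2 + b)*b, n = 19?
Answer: -7763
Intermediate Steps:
U(b) = b*(2 + b)
L = 1600 (L = (21 + 19)**2 = 40**2 = 1600)
(L - 24987) + U(-126) = (1600 - 24987) - 126*(2 - 126) = -23387 - 126*(-124) = -23387 + 15624 = -7763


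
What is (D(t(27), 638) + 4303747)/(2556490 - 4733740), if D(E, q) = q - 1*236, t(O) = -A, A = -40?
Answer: -4304149/2177250 ≈ -1.9769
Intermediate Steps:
t(O) = 40 (t(O) = -1*(-40) = 40)
D(E, q) = -236 + q (D(E, q) = q - 236 = -236 + q)
(D(t(27), 638) + 4303747)/(2556490 - 4733740) = ((-236 + 638) + 4303747)/(2556490 - 4733740) = (402 + 4303747)/(-2177250) = 4304149*(-1/2177250) = -4304149/2177250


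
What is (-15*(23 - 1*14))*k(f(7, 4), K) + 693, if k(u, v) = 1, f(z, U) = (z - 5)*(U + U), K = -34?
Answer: 558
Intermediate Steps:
f(z, U) = 2*U*(-5 + z) (f(z, U) = (-5 + z)*(2*U) = 2*U*(-5 + z))
(-15*(23 - 1*14))*k(f(7, 4), K) + 693 = -15*(23 - 1*14)*1 + 693 = -15*(23 - 14)*1 + 693 = -15*9*1 + 693 = -135*1 + 693 = -135 + 693 = 558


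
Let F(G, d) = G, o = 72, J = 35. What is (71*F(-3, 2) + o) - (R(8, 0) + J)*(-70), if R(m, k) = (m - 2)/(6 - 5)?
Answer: 2729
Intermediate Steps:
R(m, k) = -2 + m (R(m, k) = (-2 + m)/1 = (-2 + m)*1 = -2 + m)
(71*F(-3, 2) + o) - (R(8, 0) + J)*(-70) = (71*(-3) + 72) - ((-2 + 8) + 35)*(-70) = (-213 + 72) - (6 + 35)*(-70) = -141 - 41*(-70) = -141 - 1*(-2870) = -141 + 2870 = 2729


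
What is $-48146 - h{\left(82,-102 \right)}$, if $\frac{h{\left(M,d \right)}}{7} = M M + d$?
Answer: $-94500$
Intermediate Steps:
$h{\left(M,d \right)} = 7 d + 7 M^{2}$ ($h{\left(M,d \right)} = 7 \left(M M + d\right) = 7 \left(M^{2} + d\right) = 7 \left(d + M^{2}\right) = 7 d + 7 M^{2}$)
$-48146 - h{\left(82,-102 \right)} = -48146 - \left(7 \left(-102\right) + 7 \cdot 82^{2}\right) = -48146 - \left(-714 + 7 \cdot 6724\right) = -48146 - \left(-714 + 47068\right) = -48146 - 46354 = -94500$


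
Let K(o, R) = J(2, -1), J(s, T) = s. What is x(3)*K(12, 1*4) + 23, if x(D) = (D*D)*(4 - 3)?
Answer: 41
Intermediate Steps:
x(D) = D**2 (x(D) = D**2*1 = D**2)
K(o, R) = 2
x(3)*K(12, 1*4) + 23 = 3**2*2 + 23 = 9*2 + 23 = 18 + 23 = 41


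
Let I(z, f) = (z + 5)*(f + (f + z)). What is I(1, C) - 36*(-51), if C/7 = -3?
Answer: 1590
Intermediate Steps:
C = -21 (C = 7*(-3) = -21)
I(z, f) = (5 + z)*(z + 2*f)
I(1, C) - 36*(-51) = (1**2 + 5*1 + 10*(-21) + 2*(-21)*1) - 36*(-51) = (1 + 5 - 210 - 42) + 1836 = -246 + 1836 = 1590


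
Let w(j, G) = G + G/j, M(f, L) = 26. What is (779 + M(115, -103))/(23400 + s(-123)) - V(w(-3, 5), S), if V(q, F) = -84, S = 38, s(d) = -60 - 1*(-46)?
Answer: 1965229/23386 ≈ 84.034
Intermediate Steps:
s(d) = -14 (s(d) = -60 + 46 = -14)
(779 + M(115, -103))/(23400 + s(-123)) - V(w(-3, 5), S) = (779 + 26)/(23400 - 14) - 1*(-84) = 805/23386 + 84 = 1965229/23386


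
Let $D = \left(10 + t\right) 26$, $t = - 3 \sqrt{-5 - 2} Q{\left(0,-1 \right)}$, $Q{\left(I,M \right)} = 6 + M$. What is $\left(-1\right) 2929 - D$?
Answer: $-3189 + 390 i \sqrt{7} \approx -3189.0 + 1031.8 i$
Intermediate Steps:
$t = - 15 i \sqrt{7}$ ($t = - 3 \sqrt{-5 - 2} \left(6 - 1\right) = - 3 \sqrt{-7} \cdot 5 = - 3 i \sqrt{7} \cdot 5 = - 3 \cdot 5 i \sqrt{7} = - 15 i \sqrt{7} \approx - 39.686 i$)
$D = 260 - 390 i \sqrt{7}$ ($D = \left(10 - 15 i \sqrt{7}\right) 26 = 260 - 390 i \sqrt{7} \approx 260.0 - 1031.8 i$)
$\left(-1\right) 2929 - D = \left(-1\right) 2929 - \left(260 - 390 i \sqrt{7}\right) = -2929 - \left(260 - 390 i \sqrt{7}\right) = -3189 + 390 i \sqrt{7}$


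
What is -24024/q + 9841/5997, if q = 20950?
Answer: 31048511/62818575 ≈ 0.49426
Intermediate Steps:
-24024/q + 9841/5997 = -24024/20950 + 9841/5997 = -24024*1/20950 + 9841*(1/5997) = -12012/10475 + 9841/5997 = 31048511/62818575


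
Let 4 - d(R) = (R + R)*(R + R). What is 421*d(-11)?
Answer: -202080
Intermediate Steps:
d(R) = 4 - 4*R**2 (d(R) = 4 - (R + R)*(R + R) = 4 - 2*R*2*R = 4 - 4*R**2)
421*d(-11) = 421*(4 - 4*(-11)**2) = 421*(4 - 4*121) = 421*(4 - 484) = 421*(-480) = -202080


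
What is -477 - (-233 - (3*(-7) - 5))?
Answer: -270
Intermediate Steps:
-477 - (-233 - (3*(-7) - 5)) = -477 - (-233 - (-21 - 5)) = -477 - (-233 - 1*(-26)) = -477 - (-233 + 26) = -477 - 1*(-207) = -477 + 207 = -270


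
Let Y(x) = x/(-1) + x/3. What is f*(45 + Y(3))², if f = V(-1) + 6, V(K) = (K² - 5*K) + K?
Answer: 20339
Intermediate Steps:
Y(x) = -2*x/3 (Y(x) = x*(-1) + x*(⅓) = -x + x/3 = -2*x/3)
V(K) = K² - 4*K
f = 11 (f = -(-4 - 1) + 6 = -1*(-5) + 6 = 5 + 6 = 11)
f*(45 + Y(3))² = 11*(45 - ⅔*3)² = 11*(45 - 2)² = 11*43² = 11*1849 = 20339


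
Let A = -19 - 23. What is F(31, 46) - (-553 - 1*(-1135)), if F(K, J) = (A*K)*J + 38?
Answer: -60436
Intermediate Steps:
A = -42
F(K, J) = 38 - 42*J*K (F(K, J) = (-42*K)*J + 38 = -42*J*K + 38 = 38 - 42*J*K)
F(31, 46) - (-553 - 1*(-1135)) = (38 - 42*46*31) - (-553 - 1*(-1135)) = (38 - 59892) - (-553 + 1135) = -59854 - 1*582 = -59854 - 582 = -60436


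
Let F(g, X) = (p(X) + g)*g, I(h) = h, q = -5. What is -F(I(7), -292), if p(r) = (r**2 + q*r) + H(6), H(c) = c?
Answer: -607159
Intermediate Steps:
p(r) = 6 + r**2 - 5*r (p(r) = (r**2 - 5*r) + 6 = 6 + r**2 - 5*r)
F(g, X) = g*(6 + g + X**2 - 5*X) (F(g, X) = ((6 + X**2 - 5*X) + g)*g = (6 + g + X**2 - 5*X)*g = g*(6 + g + X**2 - 5*X))
-F(I(7), -292) = -7*(6 + 7 + (-292)**2 - 5*(-292)) = -7*(6 + 7 + 85264 + 1460) = -7*86737 = -1*607159 = -607159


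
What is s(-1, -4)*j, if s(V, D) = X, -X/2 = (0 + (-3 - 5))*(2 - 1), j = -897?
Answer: -14352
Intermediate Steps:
X = 16 (X = -2*(0 + (-3 - 5))*(2 - 1) = -2*(0 - 8) = -(-16) = -2*(-8) = 16)
s(V, D) = 16
s(-1, -4)*j = 16*(-897) = -14352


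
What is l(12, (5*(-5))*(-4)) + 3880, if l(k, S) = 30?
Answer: 3910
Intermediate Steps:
l(12, (5*(-5))*(-4)) + 3880 = 30 + 3880 = 3910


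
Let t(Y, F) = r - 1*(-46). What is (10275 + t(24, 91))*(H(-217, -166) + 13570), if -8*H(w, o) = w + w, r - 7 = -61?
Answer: 559520699/4 ≈ 1.3988e+8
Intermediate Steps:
r = -54 (r = 7 - 61 = -54)
H(w, o) = -w/4 (H(w, o) = -(w + w)/8 = -w/4)
t(Y, F) = -8 (t(Y, F) = -54 - 1*(-46) = -54 + 46 = -8)
(10275 + t(24, 91))*(H(-217, -166) + 13570) = (10275 - 8)*(-¼*(-217) + 13570) = 10267*(217/4 + 13570) = 10267*(54497/4) = 559520699/4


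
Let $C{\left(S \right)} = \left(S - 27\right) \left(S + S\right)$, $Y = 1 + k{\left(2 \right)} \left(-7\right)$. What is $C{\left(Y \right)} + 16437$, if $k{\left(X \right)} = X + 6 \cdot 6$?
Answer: $171197$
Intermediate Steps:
$k{\left(X \right)} = 36 + X$ ($k{\left(X \right)} = X + 36 = 36 + X$)
$Y = -265$ ($Y = 1 + \left(36 + 2\right) \left(-7\right) = 1 + 38 \left(-7\right) = 1 - 266 = -265$)
$C{\left(S \right)} = 2 S \left(-27 + S\right)$ ($C{\left(S \right)} = \left(-27 + S\right) 2 S = 2 S \left(-27 + S\right)$)
$C{\left(Y \right)} + 16437 = 2 \left(-265\right) \left(-27 - 265\right) + 16437 = 2 \left(-265\right) \left(-292\right) + 16437 = 154760 + 16437 = 171197$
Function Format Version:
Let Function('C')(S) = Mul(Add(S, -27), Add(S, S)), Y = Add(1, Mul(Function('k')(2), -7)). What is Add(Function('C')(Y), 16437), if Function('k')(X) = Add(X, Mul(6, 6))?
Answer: 171197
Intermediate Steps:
Function('k')(X) = Add(36, X) (Function('k')(X) = Add(X, 36) = Add(36, X))
Y = -265 (Y = Add(1, Mul(Add(36, 2), -7)) = Add(1, Mul(38, -7)) = Add(1, -266) = -265)
Function('C')(S) = Mul(2, S, Add(-27, S)) (Function('C')(S) = Mul(Add(-27, S), Mul(2, S)) = Mul(2, S, Add(-27, S)))
Add(Function('C')(Y), 16437) = Add(Mul(2, -265, Add(-27, -265)), 16437) = Add(Mul(2, -265, -292), 16437) = Add(154760, 16437) = 171197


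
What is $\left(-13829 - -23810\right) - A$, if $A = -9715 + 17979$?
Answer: $1717$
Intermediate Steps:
$A = 8264$
$\left(-13829 - -23810\right) - A = \left(-13829 - -23810\right) - 8264 = \left(-13829 + 23810\right) - 8264 = 9981 - 8264 = 1717$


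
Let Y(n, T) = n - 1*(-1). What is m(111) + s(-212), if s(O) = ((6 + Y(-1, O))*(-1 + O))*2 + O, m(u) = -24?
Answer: -2792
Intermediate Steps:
Y(n, T) = 1 + n (Y(n, T) = n + 1 = 1 + n)
s(O) = -12 + 13*O (s(O) = ((6 + (1 - 1))*(-1 + O))*2 + O = ((6 + 0)*(-1 + O))*2 + O = (6*(-1 + O))*2 + O = (-6 + 6*O)*2 + O = (-12 + 12*O) + O = -12 + 13*O)
m(111) + s(-212) = -24 + (-12 + 13*(-212)) = -24 + (-12 - 2756) = -24 - 2768 = -2792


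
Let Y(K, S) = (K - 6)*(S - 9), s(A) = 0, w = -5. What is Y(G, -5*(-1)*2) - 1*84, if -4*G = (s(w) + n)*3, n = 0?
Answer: -90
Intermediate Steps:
G = 0 (G = -(0 + 0)*3/4 = -0*3 = -1/4*0 = 0)
Y(K, S) = (-9 + S)*(-6 + K) (Y(K, S) = (-6 + K)*(-9 + S) = (-9 + S)*(-6 + K))
Y(G, -5*(-1)*2) - 1*84 = (54 - 9*0 - 6*(-5*(-1))*2 + 0*(-5*(-1)*2)) - 1*84 = (54 + 0 - 30*2 + 0*(5*2)) - 84 = (54 + 0 - 6*10 + 0*10) - 84 = (54 + 0 - 60 + 0) - 84 = -6 - 84 = -90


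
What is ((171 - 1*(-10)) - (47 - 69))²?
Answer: 41209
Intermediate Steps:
((171 - 1*(-10)) - (47 - 69))² = ((171 + 10) - 1*(-22))² = (181 + 22)² = 203² = 41209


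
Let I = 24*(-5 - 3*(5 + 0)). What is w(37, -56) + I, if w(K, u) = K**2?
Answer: 889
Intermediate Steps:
I = -480 (I = 24*(-5 - 3*5) = 24*(-5 - 15) = 24*(-20) = -480)
w(37, -56) + I = 37**2 - 480 = 1369 - 480 = 889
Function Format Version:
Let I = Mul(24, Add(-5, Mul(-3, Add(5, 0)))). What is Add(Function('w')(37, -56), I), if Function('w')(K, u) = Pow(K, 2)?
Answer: 889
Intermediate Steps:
I = -480 (I = Mul(24, Add(-5, Mul(-3, 5))) = Mul(24, Add(-5, -15)) = Mul(24, -20) = -480)
Add(Function('w')(37, -56), I) = Add(Pow(37, 2), -480) = Add(1369, -480) = 889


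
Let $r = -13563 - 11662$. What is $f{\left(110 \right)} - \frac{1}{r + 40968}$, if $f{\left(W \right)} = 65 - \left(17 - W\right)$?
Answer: $\frac{2487393}{15743} \approx 158.0$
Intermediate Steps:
$r = -25225$ ($r = -13563 - 11662 = -25225$)
$f{\left(W \right)} = 48 + W$ ($f{\left(W \right)} = 65 + \left(-17 + W\right) = 48 + W$)
$f{\left(110 \right)} - \frac{1}{r + 40968} = \left(48 + 110\right) - \frac{1}{-25225 + 40968} = 158 - \frac{1}{15743} = \frac{2487393}{15743}$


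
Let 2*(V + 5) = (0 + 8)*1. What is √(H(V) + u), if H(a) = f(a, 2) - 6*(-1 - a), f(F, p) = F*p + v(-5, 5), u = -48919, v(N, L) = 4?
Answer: I*√48917 ≈ 221.17*I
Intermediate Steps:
V = -1 (V = -5 + ((0 + 8)*1)/2 = -5 + (8*1)/2 = -5 + (½)*8 = -5 + 4 = -1)
f(F, p) = 4 + F*p (f(F, p) = F*p + 4 = 4 + F*p)
H(a) = 10 + 8*a (H(a) = (4 + a*2) - 6*(-1 - a) = (4 + 2*a) + (6 + 6*a) = 10 + 8*a)
√(H(V) + u) = √((10 + 8*(-1)) - 48919) = √((10 - 8) - 48919) = √(2 - 48919) = √(-48917) = I*√48917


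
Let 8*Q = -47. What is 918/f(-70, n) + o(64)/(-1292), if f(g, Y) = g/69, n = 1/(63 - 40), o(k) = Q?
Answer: -327349811/361760 ≈ -904.88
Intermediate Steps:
Q = -47/8 (Q = (⅛)*(-47) = -47/8 ≈ -5.8750)
o(k) = -47/8
n = 1/23 ≈ 0.043478
f(g, Y) = g/69 (f(g, Y) = g*(1/69) = g/69)
918/f(-70, n) + o(64)/(-1292) = 918/(((1/69)*(-70))) - 47/8/(-1292) = 918/(-70/69) - 47/8*(-1/1292) = 918*(-69/70) + 47/10336 = -31671/35 + 47/10336 = -327349811/361760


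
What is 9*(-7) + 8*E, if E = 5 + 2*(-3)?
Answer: -71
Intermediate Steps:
E = -1 (E = 5 - 6 = -1)
9*(-7) + 8*E = 9*(-7) + 8*(-1) = -63 - 8 = -71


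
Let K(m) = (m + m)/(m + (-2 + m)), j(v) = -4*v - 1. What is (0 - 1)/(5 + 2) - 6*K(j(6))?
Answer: -538/91 ≈ -5.9121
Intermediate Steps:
j(v) = -1 - 4*v
K(m) = 2*m/(-2 + 2*m) (K(m) = (2*m)/(-2 + 2*m) = 2*m/(-2 + 2*m))
(0 - 1)/(5 + 2) - 6*K(j(6)) = (0 - 1)/(5 + 2) - 6*(-1 - 4*6)/(-1 + (-1 - 4*6)) = -1/7 - 6*(-1 - 24)/(-1 + (-1 - 24)) = -1*1/7 - (-150)/(-1 - 25) = -1/7 - (-150)/(-26) = -1/7 - (-150)*(-1)/26 = -1/7 - 6*25/26 = -1/7 - 75/13 = -538/91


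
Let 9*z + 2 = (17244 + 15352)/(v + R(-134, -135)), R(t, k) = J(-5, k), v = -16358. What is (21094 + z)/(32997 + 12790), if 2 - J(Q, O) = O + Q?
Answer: 256539809/556861494 ≈ 0.46069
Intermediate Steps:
J(Q, O) = 2 - O - Q (J(Q, O) = 2 - (O + Q) = 2 + (-O - Q) = 2 - O - Q)
R(t, k) = 7 - k (R(t, k) = 2 - k - 1*(-5) = 2 - k + 5 = 7 - k)
z = -5419/12162 (z = -2/9 + ((17244 + 15352)/(-16358 + (7 - 1*(-135))))/9 = -2/9 + (32596/(-16358 + (7 + 135)))/9 = -2/9 + (32596/(-16358 + 142))/9 = -2/9 + (32596/(-16216))/9 = -2/9 + (32596*(-1/16216))/9 = -2/9 + (1/9)*(-8149/4054) = -2/9 - 8149/36486 = -5419/12162 ≈ -0.44557)
(21094 + z)/(32997 + 12790) = (21094 - 5419/12162)/(32997 + 12790) = (256539809/12162)/45787 = (256539809/12162)*(1/45787) = 256539809/556861494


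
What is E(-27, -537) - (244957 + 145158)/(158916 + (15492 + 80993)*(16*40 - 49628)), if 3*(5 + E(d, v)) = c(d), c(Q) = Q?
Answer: -66169885581/4726448264 ≈ -14.000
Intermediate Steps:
E(d, v) = -5 + d/3
E(-27, -537) - (244957 + 145158)/(158916 + (15492 + 80993)*(16*40 - 49628)) = (-5 + (⅓)*(-27)) - (244957 + 145158)/(158916 + (15492 + 80993)*(16*40 - 49628)) = (-5 - 9) - 390115/(158916 + 96485*(640 - 49628)) = -14 - 390115/(158916 + 96485*(-48988)) = -14 - 390115/(158916 - 4726607180) = -14 - 390115/(-4726448264) = -14 - 390115*(-1)/4726448264 = -14 - 1*(-390115/4726448264) = -14 + 390115/4726448264 = -66169885581/4726448264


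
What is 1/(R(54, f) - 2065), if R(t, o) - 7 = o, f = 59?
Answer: -1/1999 ≈ -0.00050025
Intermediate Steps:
R(t, o) = 7 + o
1/(R(54, f) - 2065) = 1/((7 + 59) - 2065) = 1/(66 - 2065) = 1/(-1999) = -1/1999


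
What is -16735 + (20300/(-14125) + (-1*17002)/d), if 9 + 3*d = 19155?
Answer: -30179176682/1802915 ≈ -16739.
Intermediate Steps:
d = 6382 (d = -3 + (1/3)*19155 = -3 + 6385 = 6382)
-16735 + (20300/(-14125) + (-1*17002)/d) = -16735 + (20300/(-14125) - 1*17002/6382) = -16735 + (20300*(-1/14125) - 17002*1/6382) = -16735 + (-812/565 - 8501/3191) = -16735 - 7394157/1802915 = -30179176682/1802915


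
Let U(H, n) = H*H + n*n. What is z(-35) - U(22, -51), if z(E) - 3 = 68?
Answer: -3014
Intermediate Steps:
U(H, n) = H**2 + n**2
z(E) = 71 (z(E) = 3 + 68 = 71)
z(-35) - U(22, -51) = 71 - (22**2 + (-51)**2) = 71 - (484 + 2601) = 71 - 1*3085 = 71 - 3085 = -3014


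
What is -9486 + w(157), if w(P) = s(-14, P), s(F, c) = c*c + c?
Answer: 15320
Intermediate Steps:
s(F, c) = c + c**2 (s(F, c) = c**2 + c = c + c**2)
w(P) = P*(1 + P)
-9486 + w(157) = -9486 + 157*(1 + 157) = -9486 + 157*158 = -9486 + 24806 = 15320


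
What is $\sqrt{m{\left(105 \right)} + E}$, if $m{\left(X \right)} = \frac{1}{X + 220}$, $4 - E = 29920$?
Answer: $\frac{i \sqrt{126395087}}{65} \approx 172.96 i$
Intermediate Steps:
$E = -29916$ ($E = 4 - 29920 = -29916$)
$m{\left(X \right)} = \frac{1}{220 + X}$
$\sqrt{m{\left(105 \right)} + E} = \sqrt{\frac{1}{220 + 105} - 29916} = \sqrt{\frac{1}{325} - 29916} = \sqrt{- \frac{9722699}{325}} = \frac{i \sqrt{126395087}}{65}$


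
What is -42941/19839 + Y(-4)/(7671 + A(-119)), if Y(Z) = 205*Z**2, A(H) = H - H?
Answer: -88109497/50728323 ≈ -1.7369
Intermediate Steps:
A(H) = 0
-42941/19839 + Y(-4)/(7671 + A(-119)) = -42941/19839 + (205*(-4)**2)/(7671 + 0) = -42941*1/19839 + (205*16)/7671 = -42941/19839 + 3280*(1/7671) = -42941/19839 + 3280/7671 = -88109497/50728323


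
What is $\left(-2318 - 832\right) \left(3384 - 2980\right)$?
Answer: $-1272600$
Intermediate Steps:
$\left(-2318 - 832\right) \left(3384 - 2980\right) = \left(-3150\right) 404 = -1272600$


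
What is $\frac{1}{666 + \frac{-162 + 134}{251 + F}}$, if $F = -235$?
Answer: $\frac{4}{2657} \approx 0.0015055$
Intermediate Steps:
$\frac{1}{666 + \frac{-162 + 134}{251 + F}} = \frac{1}{666 + \frac{-162 + 134}{251 - 235}} = \frac{1}{666 - \frac{28}{16}} = \frac{1}{666 - \frac{7}{4}} = \frac{1}{\frac{2657}{4}} = \frac{4}{2657}$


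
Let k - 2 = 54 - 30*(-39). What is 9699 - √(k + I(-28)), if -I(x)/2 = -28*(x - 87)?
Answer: 9699 - I*√5214 ≈ 9699.0 - 72.208*I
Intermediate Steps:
k = 1226 (k = 2 + (54 - 30*(-39)) = 2 + (54 + 1170) = 2 + 1224 = 1226)
I(x) = -4872 + 56*x (I(x) = -(-56)*(x - 87) = -(-56)*(-87 + x) = -2*(2436 - 28*x) = -4872 + 56*x)
9699 - √(k + I(-28)) = 9699 - √(1226 + (-4872 + 56*(-28))) = 9699 - √(1226 + (-4872 - 1568)) = 9699 - √(1226 - 6440) = 9699 - √(-5214) = 9699 - I*√5214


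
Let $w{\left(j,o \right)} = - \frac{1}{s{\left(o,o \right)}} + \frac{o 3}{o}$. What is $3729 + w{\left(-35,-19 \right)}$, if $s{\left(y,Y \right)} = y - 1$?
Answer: $\frac{74641}{20} \approx 3732.1$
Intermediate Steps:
$s{\left(y,Y \right)} = -1 + y$
$w{\left(j,o \right)} = 3 - \frac{1}{-1 + o}$ ($w{\left(j,o \right)} = - \frac{1}{-1 + o} + \frac{o 3}{o} = - \frac{1}{-1 + o} + \frac{3 o}{o} = - \frac{1}{-1 + o} + 3 = 3 - \frac{1}{-1 + o}$)
$3729 + w{\left(-35,-19 \right)} = 3729 + \frac{-4 + 3 \left(-19\right)}{-1 - 19} = 3729 + \frac{-4 - 57}{-20} = 3729 - - \frac{61}{20} = 3729 + \frac{61}{20} = \frac{74641}{20}$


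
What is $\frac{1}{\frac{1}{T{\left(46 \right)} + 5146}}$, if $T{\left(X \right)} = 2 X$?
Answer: $5238$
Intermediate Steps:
$\frac{1}{\frac{1}{T{\left(46 \right)} + 5146}} = \frac{1}{\frac{1}{2 \cdot 46 + 5146}} = \frac{1}{\frac{1}{92 + 5146}} = \frac{1}{\frac{1}{5238}} = 5238$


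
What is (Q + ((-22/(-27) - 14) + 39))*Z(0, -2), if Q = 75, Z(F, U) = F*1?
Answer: 0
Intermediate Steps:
Z(F, U) = F
(Q + ((-22/(-27) - 14) + 39))*Z(0, -2) = (75 + ((-22/(-27) - 14) + 39))*0 = (75 + ((-22*(-1/27) - 14) + 39))*0 = (75 + ((22/27 - 14) + 39))*0 = (75 + (-356/27 + 39))*0 = (75 + 697/27)*0 = (2722/27)*0 = 0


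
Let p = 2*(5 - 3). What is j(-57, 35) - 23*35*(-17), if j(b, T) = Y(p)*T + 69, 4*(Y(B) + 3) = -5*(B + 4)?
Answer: 13299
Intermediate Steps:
p = 4 (p = 2*2 = 4)
Y(B) = -8 - 5*B/4 (Y(B) = -3 + (-5*(B + 4))/4 = -3 + (-5*(4 + B))/4 = -3 + (-20 - 5*B)/4 = -3 + (-5 - 5*B/4) = -8 - 5*B/4)
j(b, T) = 69 - 13*T (j(b, T) = (-8 - 5/4*4)*T + 69 = (-8 - 5)*T + 69 = -13*T + 69 = 69 - 13*T)
j(-57, 35) - 23*35*(-17) = (69 - 13*35) - 23*35*(-17) = (69 - 455) - 805*(-17) = -386 + 13685 = 13299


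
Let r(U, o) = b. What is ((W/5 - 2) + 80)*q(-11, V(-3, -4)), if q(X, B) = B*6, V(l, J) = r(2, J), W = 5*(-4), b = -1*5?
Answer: -2220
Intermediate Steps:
b = -5
r(U, o) = -5
W = -20
V(l, J) = -5
q(X, B) = 6*B
((W/5 - 2) + 80)*q(-11, V(-3, -4)) = ((-20/5 - 2) + 80)*(6*(-5)) = ((-20*⅕ - 2) + 80)*(-30) = ((-4 - 2) + 80)*(-30) = (-6 + 80)*(-30) = 74*(-30) = -2220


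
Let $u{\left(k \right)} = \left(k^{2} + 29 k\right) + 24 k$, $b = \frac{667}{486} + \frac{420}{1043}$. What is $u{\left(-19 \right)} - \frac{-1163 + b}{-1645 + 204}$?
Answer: $- \frac{6135751613}{9486234} \approx -646.81$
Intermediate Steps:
$b = \frac{128543}{72414}$ ($b = 667 \cdot \frac{1}{486} + 420 \cdot \frac{1}{1043} = \frac{667}{486} + \frac{60}{149} = \frac{128543}{72414} \approx 1.7751$)
$u{\left(k \right)} = k^{2} + 53 k$
$u{\left(-19 \right)} - \frac{-1163 + b}{-1645 + 204} = - 19 \left(53 - 19\right) - \frac{-1163 + \frac{128543}{72414}}{-1645 + 204} = \left(-19\right) 34 - - \frac{84088939}{72414 \left(-1441\right)} = -646 - \left(- \frac{84088939}{72414}\right) \left(- \frac{1}{1441}\right) = -646 - \frac{7644449}{9486234} = - \frac{6135751613}{9486234}$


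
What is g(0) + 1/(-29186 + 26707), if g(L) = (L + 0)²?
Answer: -1/2479 ≈ -0.00040339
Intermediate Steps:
g(L) = L²
g(0) + 1/(-29186 + 26707) = 0² + 1/(-29186 + 26707) = 0 + 1/(-2479) = 0 - 1/2479 = -1/2479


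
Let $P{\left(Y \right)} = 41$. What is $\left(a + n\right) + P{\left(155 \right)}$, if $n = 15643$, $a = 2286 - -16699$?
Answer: $34669$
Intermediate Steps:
$a = 18985$ ($a = 2286 + 16699 = 18985$)
$\left(a + n\right) + P{\left(155 \right)} = \left(18985 + 15643\right) + 41 = 34628 + 41 = 34669$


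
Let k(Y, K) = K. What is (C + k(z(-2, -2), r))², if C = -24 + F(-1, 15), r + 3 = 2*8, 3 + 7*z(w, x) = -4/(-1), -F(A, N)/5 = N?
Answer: 7396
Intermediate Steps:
F(A, N) = -5*N
z(w, x) = ⅐ (z(w, x) = -3/7 + (-4/(-1))/7 = -3/7 + (-4*(-1))/7 = -3/7 + (⅐)*4 = -3/7 + 4/7 = ⅐)
r = 13 (r = -3 + 2*8 = -3 + 16 = 13)
C = -99 (C = -24 - 5*15 = -24 - 75 = -99)
(C + k(z(-2, -2), r))² = (-99 + 13)² = (-86)² = 7396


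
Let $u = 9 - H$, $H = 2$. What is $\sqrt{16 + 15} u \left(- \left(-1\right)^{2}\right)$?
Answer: $- 7 \sqrt{31} \approx -38.974$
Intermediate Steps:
$u = 7$ ($u = 9 - 2 = 7$)
$\sqrt{16 + 15} u \left(- \left(-1\right)^{2}\right) = \sqrt{16 + 15} \cdot 7 \left(- \left(-1\right)^{2}\right) = \sqrt{31} \cdot 7 \left(\left(-1\right) 1\right) = 7 \sqrt{31} \left(-1\right) = - 7 \sqrt{31}$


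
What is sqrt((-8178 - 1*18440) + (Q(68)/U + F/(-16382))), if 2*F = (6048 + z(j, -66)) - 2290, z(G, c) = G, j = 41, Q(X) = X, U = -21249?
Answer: I*sqrt(358381589686144122201)/116033706 ≈ 163.15*I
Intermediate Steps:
F = 3799/2 (F = ((6048 + 41) - 2290)/2 = (6089 - 2290)/2 = (1/2)*3799 = 3799/2 ≈ 1899.5)
sqrt((-8178 - 1*18440) + (Q(68)/U + F/(-16382))) = sqrt((-8178 - 1*18440) + (68/(-21249) + (3799/2)/(-16382))) = sqrt((-8178 - 18440) + (68*(-1/21249) + (3799/2)*(-1/16382))) = sqrt(-26618 + (-68/21249 - 3799/32764)) = sqrt(-26618 - 82952903/696202236) = sqrt(-18531594070751/696202236) = I*sqrt(358381589686144122201)/116033706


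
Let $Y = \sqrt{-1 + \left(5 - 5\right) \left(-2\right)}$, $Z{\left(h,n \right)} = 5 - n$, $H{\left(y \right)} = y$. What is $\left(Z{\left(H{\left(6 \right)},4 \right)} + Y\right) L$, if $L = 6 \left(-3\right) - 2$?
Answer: $-20 - 20 i \approx -20.0 - 20.0 i$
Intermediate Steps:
$L = -20$ ($L = -18 - 2 = -20$)
$Y = i$ ($Y = \sqrt{-1 + 0 \left(-2\right)} = \sqrt{-1 + 0} = \sqrt{-1} = i \approx 1.0 i$)
$\left(Z{\left(H{\left(6 \right)},4 \right)} + Y\right) L = \left(\left(5 - 4\right) + i\right) \left(-20\right) = \left(1 + i\right) \left(-20\right) = -20 - 20 i$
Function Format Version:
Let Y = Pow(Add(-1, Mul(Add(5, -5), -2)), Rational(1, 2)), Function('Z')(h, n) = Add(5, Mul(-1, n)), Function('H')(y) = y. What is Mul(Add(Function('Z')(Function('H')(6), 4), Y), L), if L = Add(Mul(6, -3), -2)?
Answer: Add(-20, Mul(-20, I)) ≈ Add(-20.000, Mul(-20.000, I))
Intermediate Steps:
L = -20 (L = Add(-18, -2) = -20)
Y = I (Y = Pow(Add(-1, Mul(0, -2)), Rational(1, 2)) = Pow(Add(-1, 0), Rational(1, 2)) = Pow(-1, Rational(1, 2)) = I ≈ Mul(1.0000, I))
Mul(Add(Function('Z')(Function('H')(6), 4), Y), L) = Mul(Add(Add(5, Mul(-1, 4)), I), -20) = Mul(Add(Add(5, -4), I), -20) = Mul(Add(1, I), -20) = Add(-20, Mul(-20, I))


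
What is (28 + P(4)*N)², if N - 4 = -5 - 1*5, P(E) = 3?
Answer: 100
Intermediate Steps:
N = -6 (N = 4 + (-5 - 1*5) = 4 + (-5 - 5) = 4 - 10 = -6)
(28 + P(4)*N)² = (28 + 3*(-6))² = (28 - 18)² = 10² = 100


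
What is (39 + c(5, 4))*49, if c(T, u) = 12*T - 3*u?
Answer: 4263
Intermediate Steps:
c(T, u) = -3*u + 12*T
(39 + c(5, 4))*49 = (39 + (-3*4 + 12*5))*49 = (39 + (-12 + 60))*49 = (39 + 48)*49 = 87*49 = 4263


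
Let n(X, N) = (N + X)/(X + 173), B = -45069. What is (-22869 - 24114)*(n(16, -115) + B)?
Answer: 14822510060/7 ≈ 2.1175e+9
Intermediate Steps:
n(X, N) = (N + X)/(173 + X)
(-22869 - 24114)*(n(16, -115) + B) = (-22869 - 24114)*((-115 + 16)/(173 + 16) - 45069) = -46983*(-99/189 - 45069) = -46983*((1/189)*(-99) - 45069) = -46983*(-11/21 - 45069) = -46983*(-946460/21) = 14822510060/7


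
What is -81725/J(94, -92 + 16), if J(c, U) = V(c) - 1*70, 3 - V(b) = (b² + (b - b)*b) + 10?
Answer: 81725/8913 ≈ 9.1692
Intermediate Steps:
V(b) = -7 - b² (V(b) = 3 - ((b² + (b - b)*b) + 10) = 3 - ((b² + 0*b) + 10) = 3 - ((b² + 0) + 10) = 3 - (b² + 10) = 3 - (10 + b²) = 3 + (-10 - b²) = -7 - b²)
J(c, U) = -77 - c² (J(c, U) = (-7 - c²) - 1*70 = (-7 - c²) - 70 = -77 - c²)
-81725/J(94, -92 + 16) = -81725/(-77 - 1*94²) = -81725/(-77 - 1*8836) = -81725/(-77 - 8836) = -81725/(-8913) = -81725*(-1/8913) = 81725/8913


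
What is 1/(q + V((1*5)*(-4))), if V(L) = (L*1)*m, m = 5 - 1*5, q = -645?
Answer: -1/645 ≈ -0.0015504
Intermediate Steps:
m = 0 (m = 5 - 5 = 0)
V(L) = 0 (V(L) = (L*1)*0 = L*0 = 0)
1/(q + V((1*5)*(-4))) = 1/(-645 + 0) = 1/(-645) = -1/645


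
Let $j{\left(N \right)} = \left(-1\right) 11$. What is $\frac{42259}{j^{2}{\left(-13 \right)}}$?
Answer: $\frac{42259}{121} \approx 349.25$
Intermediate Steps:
$j{\left(N \right)} = -11$
$\frac{42259}{j^{2}{\left(-13 \right)}} = \frac{42259}{\left(-11\right)^{2}} = \frac{42259}{121}$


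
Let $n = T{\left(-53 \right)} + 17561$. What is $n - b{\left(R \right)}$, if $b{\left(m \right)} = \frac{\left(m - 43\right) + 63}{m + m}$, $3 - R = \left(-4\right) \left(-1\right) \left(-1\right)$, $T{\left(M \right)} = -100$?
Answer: $\frac{244427}{14} \approx 17459.0$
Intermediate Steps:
$R = 7$ ($R = 3 - \left(-4\right) \left(-1\right) \left(-1\right) = 3 - 4 \left(-1\right) = 3 - -4 = 3 + 4 = 7$)
$b{\left(m \right)} = \frac{20 + m}{2 m}$ ($b{\left(m \right)} = \frac{\left(-43 + m\right) + 63}{2 m} = \left(20 + m\right) \frac{1}{2 m} = \frac{20 + m}{2 m}$)
$n = 17461$ ($n = -100 + 17561 = 17461$)
$n - b{\left(R \right)} = 17461 - \frac{20 + 7}{2 \cdot 7} = 17461 - \frac{1}{2} \cdot \frac{1}{7} \cdot 27 = 17461 - \frac{27}{14} = \frac{244427}{14}$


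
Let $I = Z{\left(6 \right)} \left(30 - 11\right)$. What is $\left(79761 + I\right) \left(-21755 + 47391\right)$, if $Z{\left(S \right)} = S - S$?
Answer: $2044752996$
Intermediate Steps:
$Z{\left(S \right)} = 0$
$I = 0$ ($I = 0 \left(30 - 11\right) = 0 \cdot 19 = 0$)
$\left(79761 + I\right) \left(-21755 + 47391\right) = \left(79761 + 0\right) \left(-21755 + 47391\right) = 79761 \cdot 25636 = 2044752996$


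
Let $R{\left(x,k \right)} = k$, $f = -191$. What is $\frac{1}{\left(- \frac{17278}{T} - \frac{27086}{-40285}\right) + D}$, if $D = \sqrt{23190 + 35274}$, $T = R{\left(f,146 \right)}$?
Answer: $\frac{339216795624595}{128623057523125677} + \frac{34593336192100 \sqrt{406}}{128623057523125677} \approx 0.0080565$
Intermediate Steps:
$T = 146$
$D = 12 \sqrt{406}$ ($D = \sqrt{58464} = 12 \sqrt{406} \approx 241.79$)
$\frac{1}{\left(- \frac{17278}{T} - \frac{27086}{-40285}\right) + D} = \frac{1}{\left(- \frac{17278}{146} - \frac{27086}{-40285}\right) + 12 \sqrt{406}} = \frac{1}{\left(\left(-17278\right) \frac{1}{146} - - \frac{27086}{40285}\right) + 12 \sqrt{406}} = \frac{1}{\left(- \frac{8639}{73} + \frac{27086}{40285}\right) + 12 \sqrt{406}} = \frac{1}{- \frac{346044837}{2940805} + 12 \sqrt{406}}$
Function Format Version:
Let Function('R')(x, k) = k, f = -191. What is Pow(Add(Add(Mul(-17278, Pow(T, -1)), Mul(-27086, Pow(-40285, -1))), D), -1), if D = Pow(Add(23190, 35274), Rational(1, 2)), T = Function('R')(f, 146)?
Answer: Add(Rational(339216795624595, 128623057523125677), Mul(Rational(34593336192100, 128623057523125677), Pow(406, Rational(1, 2)))) ≈ 0.0080565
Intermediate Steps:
T = 146
D = Mul(12, Pow(406, Rational(1, 2))) (D = Pow(58464, Rational(1, 2)) = Mul(12, Pow(406, Rational(1, 2))) ≈ 241.79)
Pow(Add(Add(Mul(-17278, Pow(T, -1)), Mul(-27086, Pow(-40285, -1))), D), -1) = Pow(Add(Add(Mul(-17278, Pow(146, -1)), Mul(-27086, Pow(-40285, -1))), Mul(12, Pow(406, Rational(1, 2)))), -1) = Pow(Add(Add(Mul(-17278, Rational(1, 146)), Mul(-27086, Rational(-1, 40285))), Mul(12, Pow(406, Rational(1, 2)))), -1) = Pow(Add(Add(Rational(-8639, 73), Rational(27086, 40285)), Mul(12, Pow(406, Rational(1, 2)))), -1) = Pow(Add(Rational(-346044837, 2940805), Mul(12, Pow(406, Rational(1, 2)))), -1)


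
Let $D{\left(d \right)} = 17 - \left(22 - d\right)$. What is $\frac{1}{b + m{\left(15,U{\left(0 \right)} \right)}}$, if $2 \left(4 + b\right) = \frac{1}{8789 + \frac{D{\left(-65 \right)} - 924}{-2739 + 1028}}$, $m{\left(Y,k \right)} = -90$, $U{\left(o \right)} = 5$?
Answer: $- \frac{30077946}{2827325213} \approx -0.010638$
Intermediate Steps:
$D{\left(d \right)} = -5 + d$ ($D{\left(d \right)} = 17 + \left(-22 + d\right) = -5 + d$)
$b = - \frac{120310073}{30077946}$ ($b = -4 + \frac{1}{2 \left(8789 + \frac{\left(-5 - 65\right) - 924}{-2739 + 1028}\right)} = -4 + \frac{1}{2 \left(8789 + \frac{-70 - 924}{-1711}\right)} = -4 + \frac{1}{2 \left(8789 - - \frac{994}{1711}\right)} = -4 + \frac{1}{2 \left(8789 + \frac{994}{1711}\right)} = -4 + \frac{1}{2 \cdot \frac{15038973}{1711}} = -4 + \frac{1}{2} \cdot \frac{1711}{15038973} = -4 + \frac{1711}{30077946} = - \frac{120310073}{30077946} \approx -3.9999$)
$\frac{1}{b + m{\left(15,U{\left(0 \right)} \right)}} = \frac{1}{- \frac{120310073}{30077946} - 90} = \frac{1}{- \frac{2827325213}{30077946}} = - \frac{30077946}{2827325213}$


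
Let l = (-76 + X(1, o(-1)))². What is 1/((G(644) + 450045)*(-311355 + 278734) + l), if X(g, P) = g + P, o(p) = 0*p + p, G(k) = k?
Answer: -1/14701920093 ≈ -6.8018e-11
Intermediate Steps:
o(p) = p (o(p) = 0 + p = p)
X(g, P) = P + g
l = 5776 (l = (-76 + (-1 + 1))² = (-76 + 0)² = (-76)² = 5776)
1/((G(644) + 450045)*(-311355 + 278734) + l) = 1/((644 + 450045)*(-311355 + 278734) + 5776) = 1/(450689*(-32621) + 5776) = 1/(-14701925869 + 5776) = 1/(-14701920093) = -1/14701920093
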